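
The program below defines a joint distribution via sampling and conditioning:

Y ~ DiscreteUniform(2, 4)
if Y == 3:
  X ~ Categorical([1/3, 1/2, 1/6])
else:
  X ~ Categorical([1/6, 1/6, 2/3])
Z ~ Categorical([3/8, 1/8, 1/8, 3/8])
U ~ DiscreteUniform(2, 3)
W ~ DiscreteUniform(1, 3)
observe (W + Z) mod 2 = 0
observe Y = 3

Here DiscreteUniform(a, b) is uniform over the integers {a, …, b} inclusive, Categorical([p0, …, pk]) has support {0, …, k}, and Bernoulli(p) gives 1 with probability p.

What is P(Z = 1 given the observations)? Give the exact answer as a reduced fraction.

Enumerate traces; 36 have nonzero weight after conditioning:
  (Y=3, X=0, Z=0, U=2, W=2) weight 1/144
  (Y=3, X=0, Z=0, U=3, W=2) weight 1/144
  (Y=3, X=0, Z=1, U=2, W=1) weight 1/432
  (Y=3, X=0, Z=1, U=2, W=3) weight 1/432
  (Y=3, X=0, Z=1, U=3, W=1) weight 1/432
  (Y=3, X=0, Z=1, U=3, W=3) weight 1/432
  (Y=3, X=0, Z=2, U=2, W=2) weight 1/432
  (Y=3, X=0, Z=2, U=3, W=2) weight 1/432
  (Y=3, X=0, Z=3, U=2, W=1) weight 1/144
  … 27 more
Group by Z:
  weight(Z=0) = 1/24
  weight(Z=1) = 1/36
  weight(Z=2) = 1/72
  weight(Z=3) = 1/12
Total weight = 1/24 + 1/36 + 1/72 + 1/12 = 1/6
P(Z=0 | obs) = 1/24 / 1/6 = 1/4
P(Z=1 | obs) = 1/36 / 1/6 = 1/6
P(Z=2 | obs) = 1/72 / 1/6 = 1/12
P(Z=3 | obs) = 1/12 / 1/6 = 1/2

P(Z = 1 | obs) = 1/6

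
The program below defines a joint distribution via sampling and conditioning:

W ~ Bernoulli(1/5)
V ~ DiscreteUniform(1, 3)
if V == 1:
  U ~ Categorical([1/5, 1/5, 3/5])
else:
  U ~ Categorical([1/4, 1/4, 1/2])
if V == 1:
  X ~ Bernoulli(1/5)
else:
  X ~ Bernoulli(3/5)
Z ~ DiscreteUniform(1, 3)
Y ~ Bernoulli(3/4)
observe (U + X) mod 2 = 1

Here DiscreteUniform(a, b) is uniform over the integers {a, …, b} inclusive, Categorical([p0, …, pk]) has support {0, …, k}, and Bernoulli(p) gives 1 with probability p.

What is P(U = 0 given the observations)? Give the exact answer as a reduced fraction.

Enumerate traces; 108 have nonzero weight after conditioning:
  (W=0, V=1, U=0, X=1, Z=1, Y=0) weight 1/1125
  (W=0, V=1, U=0, X=1, Z=1, Y=1) weight 1/375
  (W=0, V=1, U=0, X=1, Z=2, Y=0) weight 1/1125
  (W=0, V=1, U=0, X=1, Z=2, Y=1) weight 1/375
  (W=0, V=1, U=0, X=1, Z=3, Y=0) weight 1/1125
  (W=0, V=1, U=0, X=1, Z=3, Y=1) weight 1/375
  (W=0, V=1, U=1, X=0, Z=1, Y=0) weight 4/1125
  (W=0, V=1, U=1, X=0, Z=1, Y=1) weight 4/375
  (W=0, V=1, U=2, X=1, Z=1, Y=0) weight 1/375
  … 99 more
Group by U:
  weight(U=0) = 17/150
  weight(U=1) = 3/25
  weight(U=2) = 6/25
Total weight = 17/150 + 3/25 + 6/25 = 71/150
P(U=0 | obs) = 17/150 / 71/150 = 17/71
P(U=1 | obs) = 3/25 / 71/150 = 18/71
P(U=2 | obs) = 6/25 / 71/150 = 36/71

P(U = 0 | obs) = 17/71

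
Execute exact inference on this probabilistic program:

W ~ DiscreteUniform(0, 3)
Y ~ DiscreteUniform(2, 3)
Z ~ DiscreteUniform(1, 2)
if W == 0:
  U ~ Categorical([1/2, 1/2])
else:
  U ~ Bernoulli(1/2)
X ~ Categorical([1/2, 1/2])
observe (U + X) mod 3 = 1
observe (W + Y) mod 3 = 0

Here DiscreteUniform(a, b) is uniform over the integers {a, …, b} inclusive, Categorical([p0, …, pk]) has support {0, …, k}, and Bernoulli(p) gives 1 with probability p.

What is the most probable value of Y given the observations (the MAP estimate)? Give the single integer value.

Enumerate traces; 12 have nonzero weight after conditioning:
  (W=0, Y=3, Z=1, U=0, X=1) weight 1/64
  (W=0, Y=3, Z=1, U=1, X=0) weight 1/64
  (W=0, Y=3, Z=2, U=0, X=1) weight 1/64
  (W=0, Y=3, Z=2, U=1, X=0) weight 1/64
  (W=1, Y=2, Z=1, U=0, X=1) weight 1/64
  (W=1, Y=2, Z=1, U=1, X=0) weight 1/64
  (W=1, Y=2, Z=2, U=0, X=1) weight 1/64
  (W=1, Y=2, Z=2, U=1, X=0) weight 1/64
  … 4 more
Group by Y:
  weight(Y=2) = 1/16
  weight(Y=3) = 1/8
Total weight = 1/16 + 1/8 = 3/16
P(Y=2 | obs) = 1/16 / 3/16 = 1/3
P(Y=3 | obs) = 1/8 / 3/16 = 2/3
argmax = 3

argmax_v P(Y = v | obs) = 3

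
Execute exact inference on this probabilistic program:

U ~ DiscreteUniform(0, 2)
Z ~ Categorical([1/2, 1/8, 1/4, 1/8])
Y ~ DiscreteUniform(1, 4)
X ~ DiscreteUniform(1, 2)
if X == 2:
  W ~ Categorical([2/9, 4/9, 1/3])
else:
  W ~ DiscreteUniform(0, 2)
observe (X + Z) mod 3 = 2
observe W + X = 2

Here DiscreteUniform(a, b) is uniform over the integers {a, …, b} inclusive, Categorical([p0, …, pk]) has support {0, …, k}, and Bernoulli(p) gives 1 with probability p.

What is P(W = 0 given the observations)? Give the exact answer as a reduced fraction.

P(W = 0 | obs) = 10/13

Enumerate traces; 36 have nonzero weight after conditioning:
  (U=0, Z=0, Y=1, X=2, W=0) weight 1/216
  (U=0, Z=0, Y=2, X=2, W=0) weight 1/216
  (U=0, Z=0, Y=3, X=2, W=0) weight 1/216
  (U=0, Z=0, Y=4, X=2, W=0) weight 1/216
  (U=0, Z=1, Y=1, X=1, W=1) weight 1/576
  (U=0, Z=1, Y=2, X=1, W=1) weight 1/576
  (U=0, Z=1, Y=3, X=1, W=1) weight 1/576
  (U=0, Z=1, Y=4, X=1, W=1) weight 1/576
  … 28 more
Group by W:
  weight(W=0) = 5/72
  weight(W=1) = 1/48
Total weight = 5/72 + 1/48 = 13/144
P(W=0 | obs) = 5/72 / 13/144 = 10/13
P(W=1 | obs) = 1/48 / 13/144 = 3/13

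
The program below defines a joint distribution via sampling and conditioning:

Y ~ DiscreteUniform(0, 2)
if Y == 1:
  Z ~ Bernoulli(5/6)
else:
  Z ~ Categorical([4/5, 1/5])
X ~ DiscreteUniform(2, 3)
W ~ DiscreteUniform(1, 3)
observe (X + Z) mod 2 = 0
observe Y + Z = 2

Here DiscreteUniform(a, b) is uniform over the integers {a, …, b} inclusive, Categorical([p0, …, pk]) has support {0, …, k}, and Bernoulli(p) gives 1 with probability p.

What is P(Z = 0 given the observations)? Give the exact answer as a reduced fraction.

Enumerate traces; 6 have nonzero weight after conditioning:
  (Y=1, Z=1, X=3, W=1) weight 5/108
  (Y=1, Z=1, X=3, W=2) weight 5/108
  (Y=1, Z=1, X=3, W=3) weight 5/108
  (Y=2, Z=0, X=2, W=1) weight 2/45
  (Y=2, Z=0, X=2, W=2) weight 2/45
  (Y=2, Z=0, X=2, W=3) weight 2/45
Group by Z:
  weight(Z=0) = 2/15
  weight(Z=1) = 5/36
Total weight = 2/15 + 5/36 = 49/180
P(Z=0 | obs) = 2/15 / 49/180 = 24/49
P(Z=1 | obs) = 5/36 / 49/180 = 25/49

P(Z = 0 | obs) = 24/49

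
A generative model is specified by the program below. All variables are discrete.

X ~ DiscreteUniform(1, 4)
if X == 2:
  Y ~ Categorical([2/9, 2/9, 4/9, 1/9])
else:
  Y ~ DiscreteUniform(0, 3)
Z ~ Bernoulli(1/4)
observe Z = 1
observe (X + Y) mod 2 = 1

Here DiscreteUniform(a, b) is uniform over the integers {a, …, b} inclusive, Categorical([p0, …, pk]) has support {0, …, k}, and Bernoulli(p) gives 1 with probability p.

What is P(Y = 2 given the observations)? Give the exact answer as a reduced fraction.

Enumerate traces; 8 have nonzero weight after conditioning:
  (X=1, Y=0, Z=1) weight 1/64
  (X=1, Y=2, Z=1) weight 1/64
  (X=2, Y=1, Z=1) weight 1/72
  (X=2, Y=3, Z=1) weight 1/144
  (X=3, Y=0, Z=1) weight 1/64
  (X=3, Y=2, Z=1) weight 1/64
  (X=4, Y=1, Z=1) weight 1/64
  (X=4, Y=3, Z=1) weight 1/64
Group by Y:
  weight(Y=0) = 1/32
  weight(Y=1) = 17/576
  weight(Y=2) = 1/32
  weight(Y=3) = 13/576
Total weight = 1/32 + 17/576 + 1/32 + 13/576 = 11/96
P(Y=0 | obs) = 1/32 / 11/96 = 3/11
P(Y=1 | obs) = 17/576 / 11/96 = 17/66
P(Y=2 | obs) = 1/32 / 11/96 = 3/11
P(Y=3 | obs) = 13/576 / 11/96 = 13/66

P(Y = 2 | obs) = 3/11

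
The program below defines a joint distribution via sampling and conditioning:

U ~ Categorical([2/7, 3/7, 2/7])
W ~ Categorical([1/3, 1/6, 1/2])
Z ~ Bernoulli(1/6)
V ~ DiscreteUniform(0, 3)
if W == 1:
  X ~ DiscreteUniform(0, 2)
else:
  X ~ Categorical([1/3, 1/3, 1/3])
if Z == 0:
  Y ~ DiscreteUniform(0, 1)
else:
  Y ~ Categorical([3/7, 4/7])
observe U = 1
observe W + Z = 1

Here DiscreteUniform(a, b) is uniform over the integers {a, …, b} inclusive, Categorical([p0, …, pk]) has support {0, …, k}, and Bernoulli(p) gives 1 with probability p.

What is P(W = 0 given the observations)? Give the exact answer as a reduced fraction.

P(W = 0 | obs) = 2/7

Enumerate traces; 48 have nonzero weight after conditioning:
  (U=1, W=0, Z=1, V=0, X=0, Y=0) weight 1/1176
  (U=1, W=0, Z=1, V=0, X=0, Y=1) weight 1/882
  (U=1, W=0, Z=1, V=0, X=1, Y=0) weight 1/1176
  (U=1, W=0, Z=1, V=0, X=1, Y=1) weight 1/882
  (U=1, W=0, Z=1, V=0, X=2, Y=0) weight 1/1176
  (U=1, W=0, Z=1, V=0, X=2, Y=1) weight 1/882
  (U=1, W=0, Z=1, V=1, X=0, Y=0) weight 1/1176
  (U=1, W=0, Z=1, V=1, X=0, Y=1) weight 1/882
  (U=1, W=1, Z=0, V=0, X=0, Y=0) weight 5/2016
  … 39 more
Group by W:
  weight(W=0) = 1/42
  weight(W=1) = 5/84
Total weight = 1/42 + 5/84 = 1/12
P(W=0 | obs) = 1/42 / 1/12 = 2/7
P(W=1 | obs) = 5/84 / 1/12 = 5/7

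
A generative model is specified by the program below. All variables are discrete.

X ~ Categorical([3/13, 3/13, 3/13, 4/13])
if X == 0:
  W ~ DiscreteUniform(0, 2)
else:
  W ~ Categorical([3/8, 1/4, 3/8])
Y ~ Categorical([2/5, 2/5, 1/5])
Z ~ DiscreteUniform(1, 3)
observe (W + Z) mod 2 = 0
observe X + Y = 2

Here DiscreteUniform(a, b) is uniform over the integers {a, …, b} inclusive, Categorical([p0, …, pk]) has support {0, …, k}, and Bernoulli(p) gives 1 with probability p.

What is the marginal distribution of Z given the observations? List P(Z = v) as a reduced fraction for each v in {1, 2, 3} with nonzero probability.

Enumerate traces; 12 have nonzero weight after conditioning:
  (X=0, W=0, Y=2, Z=2) weight 1/195
  (X=0, W=1, Y=2, Z=1) weight 1/195
  (X=0, W=1, Y=2, Z=3) weight 1/195
  (X=0, W=2, Y=2, Z=2) weight 1/195
  (X=1, W=0, Y=1, Z=2) weight 3/260
  (X=1, W=1, Y=1, Z=1) weight 1/130
  (X=1, W=1, Y=1, Z=3) weight 1/130
  (X=1, W=2, Y=1, Z=2) weight 3/260
  … 4 more
Group by Z:
  weight(Z=1) = 4/195
  weight(Z=2) = 11/195
  weight(Z=3) = 4/195
Total weight = 4/195 + 11/195 + 4/195 = 19/195
P(Z=1 | obs) = 4/195 / 19/195 = 4/19
P(Z=2 | obs) = 11/195 / 19/195 = 11/19
P(Z=3 | obs) = 4/195 / 19/195 = 4/19

P(Z=1) = 4/19, P(Z=2) = 11/19, P(Z=3) = 4/19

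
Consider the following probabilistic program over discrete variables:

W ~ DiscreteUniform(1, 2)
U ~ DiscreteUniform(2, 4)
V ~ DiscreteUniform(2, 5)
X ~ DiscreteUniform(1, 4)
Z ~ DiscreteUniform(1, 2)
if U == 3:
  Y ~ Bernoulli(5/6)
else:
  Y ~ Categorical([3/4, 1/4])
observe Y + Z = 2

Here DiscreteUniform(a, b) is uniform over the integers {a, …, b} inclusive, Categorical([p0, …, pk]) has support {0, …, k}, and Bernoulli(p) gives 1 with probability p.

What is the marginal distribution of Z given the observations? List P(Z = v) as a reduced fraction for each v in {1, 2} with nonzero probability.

Enumerate traces; 192 have nonzero weight after conditioning:
  (W=1, U=2, V=2, X=1, Z=1, Y=1) weight 1/768
  (W=1, U=2, V=2, X=1, Z=2, Y=0) weight 1/256
  (W=1, U=2, V=2, X=2, Z=1, Y=1) weight 1/768
  (W=1, U=2, V=2, X=2, Z=2, Y=0) weight 1/256
  (W=1, U=2, V=2, X=3, Z=1, Y=1) weight 1/768
  (W=1, U=2, V=2, X=3, Z=2, Y=0) weight 1/256
  (W=1, U=2, V=2, X=4, Z=1, Y=1) weight 1/768
  (W=1, U=2, V=2, X=4, Z=2, Y=0) weight 1/256
  … 184 more
Group by Z:
  weight(Z=1) = 2/9
  weight(Z=2) = 5/18
Total weight = 2/9 + 5/18 = 1/2
P(Z=1 | obs) = 2/9 / 1/2 = 4/9
P(Z=2 | obs) = 5/18 / 1/2 = 5/9

P(Z=1) = 4/9, P(Z=2) = 5/9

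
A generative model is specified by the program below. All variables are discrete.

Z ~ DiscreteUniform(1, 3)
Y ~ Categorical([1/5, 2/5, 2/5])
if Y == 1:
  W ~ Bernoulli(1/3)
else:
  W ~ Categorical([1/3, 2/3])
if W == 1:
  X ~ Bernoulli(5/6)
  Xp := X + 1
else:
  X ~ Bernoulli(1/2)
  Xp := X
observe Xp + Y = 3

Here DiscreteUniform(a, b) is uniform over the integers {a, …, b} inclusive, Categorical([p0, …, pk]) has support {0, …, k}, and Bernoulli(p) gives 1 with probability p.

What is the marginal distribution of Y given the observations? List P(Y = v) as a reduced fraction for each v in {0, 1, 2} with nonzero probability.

Enumerate traces; 9 have nonzero weight after conditioning:
  (Z=1, Y=1, W=1, X=1) weight 1/27
  (Z=1, Y=2, W=0, X=1) weight 1/45
  (Z=1, Y=2, W=1, X=0) weight 2/135
  (Z=2, Y=1, W=1, X=1) weight 1/27
  (Z=2, Y=2, W=0, X=1) weight 1/45
  (Z=2, Y=2, W=1, X=0) weight 2/135
  (Z=3, Y=1, W=1, X=1) weight 1/27
  (Z=3, Y=2, W=0, X=1) weight 1/45
  … 1 more
Group by Y:
  weight(Y=1) = 1/9
  weight(Y=2) = 1/9
Total weight = 1/9 + 1/9 = 2/9
P(Y=1 | obs) = 1/9 / 2/9 = 1/2
P(Y=2 | obs) = 1/9 / 2/9 = 1/2

P(Y=1) = 1/2, P(Y=2) = 1/2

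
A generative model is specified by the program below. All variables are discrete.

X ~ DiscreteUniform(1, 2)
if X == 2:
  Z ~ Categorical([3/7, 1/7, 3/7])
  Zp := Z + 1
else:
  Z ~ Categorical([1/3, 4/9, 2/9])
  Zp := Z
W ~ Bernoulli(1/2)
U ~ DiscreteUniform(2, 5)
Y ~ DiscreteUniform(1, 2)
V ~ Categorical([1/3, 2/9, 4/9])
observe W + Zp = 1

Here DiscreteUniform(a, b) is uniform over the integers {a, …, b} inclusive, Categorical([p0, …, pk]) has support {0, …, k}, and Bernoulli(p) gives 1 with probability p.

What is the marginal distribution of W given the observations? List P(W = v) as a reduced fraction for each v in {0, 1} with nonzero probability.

Enumerate traces; 72 have nonzero weight after conditioning:
  (X=1, Z=0, W=1, U=2, Y=1, V=0) weight 1/288
  (X=1, Z=0, W=1, U=2, Y=1, V=1) weight 1/432
  (X=1, Z=0, W=1, U=2, Y=1, V=2) weight 1/216
  (X=1, Z=0, W=1, U=2, Y=2, V=0) weight 1/288
  (X=1, Z=0, W=1, U=2, Y=2, V=1) weight 1/432
  (X=1, Z=0, W=1, U=2, Y=2, V=2) weight 1/216
  (X=1, Z=0, W=1, U=3, Y=1, V=0) weight 1/288
  (X=1, Z=0, W=1, U=3, Y=1, V=1) weight 1/432
  (X=1, Z=1, W=0, U=2, Y=1, V=0) weight 1/216
  … 63 more
Group by W:
  weight(W=0) = 55/252
  weight(W=1) = 1/12
Total weight = 55/252 + 1/12 = 19/63
P(W=0 | obs) = 55/252 / 19/63 = 55/76
P(W=1 | obs) = 1/12 / 19/63 = 21/76

P(W=0) = 55/76, P(W=1) = 21/76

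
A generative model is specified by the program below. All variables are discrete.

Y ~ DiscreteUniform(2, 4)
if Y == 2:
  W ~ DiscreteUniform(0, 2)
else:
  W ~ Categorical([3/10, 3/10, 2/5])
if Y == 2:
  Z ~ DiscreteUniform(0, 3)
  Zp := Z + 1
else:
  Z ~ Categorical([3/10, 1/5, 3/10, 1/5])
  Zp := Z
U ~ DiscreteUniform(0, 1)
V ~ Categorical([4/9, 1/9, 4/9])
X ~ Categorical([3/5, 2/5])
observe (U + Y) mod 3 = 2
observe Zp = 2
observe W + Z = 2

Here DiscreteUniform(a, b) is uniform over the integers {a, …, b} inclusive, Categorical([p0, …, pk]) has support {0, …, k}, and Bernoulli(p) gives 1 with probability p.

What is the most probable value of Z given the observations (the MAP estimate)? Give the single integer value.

argmax_v P(Z = v | obs) = 2

Enumerate traces; 12 have nonzero weight after conditioning:
  (Y=2, W=1, Z=1, U=0, V=0, X=0) weight 1/270
  (Y=2, W=1, Z=1, U=0, V=0, X=1) weight 1/405
  (Y=2, W=1, Z=1, U=0, V=1, X=0) weight 1/1080
  (Y=2, W=1, Z=1, U=0, V=1, X=1) weight 1/1620
  (Y=2, W=1, Z=1, U=0, V=2, X=0) weight 1/270
  (Y=2, W=1, Z=1, U=0, V=2, X=1) weight 1/405
  (Y=4, W=0, Z=2, U=1, V=0, X=0) weight 1/250
  (Y=4, W=0, Z=2, U=1, V=0, X=1) weight 1/375
  … 4 more
Group by Z:
  weight(Z=1) = 1/72
  weight(Z=2) = 3/200
Total weight = 1/72 + 3/200 = 13/450
P(Z=1 | obs) = 1/72 / 13/450 = 25/52
P(Z=2 | obs) = 3/200 / 13/450 = 27/52
argmax = 2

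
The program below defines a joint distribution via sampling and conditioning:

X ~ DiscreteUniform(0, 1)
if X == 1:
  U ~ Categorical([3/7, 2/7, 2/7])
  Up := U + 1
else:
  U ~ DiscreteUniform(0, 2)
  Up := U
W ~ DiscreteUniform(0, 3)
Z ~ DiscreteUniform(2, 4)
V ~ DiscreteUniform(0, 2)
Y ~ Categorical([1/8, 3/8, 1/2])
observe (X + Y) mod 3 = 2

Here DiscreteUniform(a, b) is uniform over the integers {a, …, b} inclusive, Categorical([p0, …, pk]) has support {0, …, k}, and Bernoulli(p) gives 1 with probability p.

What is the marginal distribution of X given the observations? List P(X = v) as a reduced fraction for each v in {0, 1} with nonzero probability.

Enumerate traces; 216 have nonzero weight after conditioning:
  (X=0, U=0, W=0, Z=2, V=0, Y=2) weight 1/432
  (X=0, U=0, W=0, Z=2, V=1, Y=2) weight 1/432
  (X=0, U=0, W=0, Z=2, V=2, Y=2) weight 1/432
  (X=0, U=0, W=0, Z=3, V=0, Y=2) weight 1/432
  (X=0, U=0, W=0, Z=3, V=1, Y=2) weight 1/432
  (X=0, U=0, W=0, Z=3, V=2, Y=2) weight 1/432
  (X=0, U=0, W=0, Z=4, V=0, Y=2) weight 1/432
  (X=0, U=0, W=0, Z=4, V=1, Y=2) weight 1/432
  (X=1, U=0, W=0, Z=2, V=0, Y=1) weight 1/448
  … 207 more
Group by X:
  weight(X=0) = 1/4
  weight(X=1) = 3/16
Total weight = 1/4 + 3/16 = 7/16
P(X=0 | obs) = 1/4 / 7/16 = 4/7
P(X=1 | obs) = 3/16 / 7/16 = 3/7

P(X=0) = 4/7, P(X=1) = 3/7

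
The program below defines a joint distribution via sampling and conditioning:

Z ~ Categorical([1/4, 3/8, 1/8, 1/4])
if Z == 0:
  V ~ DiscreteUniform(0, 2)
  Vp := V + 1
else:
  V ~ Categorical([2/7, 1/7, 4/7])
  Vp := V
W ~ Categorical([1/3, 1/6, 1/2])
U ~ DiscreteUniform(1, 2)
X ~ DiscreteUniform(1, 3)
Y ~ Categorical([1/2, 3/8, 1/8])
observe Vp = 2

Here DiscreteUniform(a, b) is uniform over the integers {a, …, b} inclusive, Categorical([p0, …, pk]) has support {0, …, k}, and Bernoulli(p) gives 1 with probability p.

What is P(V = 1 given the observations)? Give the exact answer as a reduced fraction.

P(V = 1 | obs) = 7/43

Enumerate traces; 216 have nonzero weight after conditioning:
  (Z=0, V=1, W=0, U=1, X=1, Y=0) weight 1/432
  (Z=0, V=1, W=0, U=1, X=1, Y=1) weight 1/576
  (Z=0, V=1, W=0, U=1, X=1, Y=2) weight 1/1728
  (Z=0, V=1, W=0, U=1, X=2, Y=0) weight 1/432
  (Z=0, V=1, W=0, U=1, X=2, Y=1) weight 1/576
  (Z=0, V=1, W=0, U=1, X=2, Y=2) weight 1/1728
  (Z=0, V=1, W=0, U=1, X=3, Y=0) weight 1/432
  (Z=0, V=1, W=0, U=1, X=3, Y=1) weight 1/576
  (Z=1, V=2, W=0, U=1, X=1, Y=0) weight 1/168
  … 207 more
Group by V:
  weight(V=1) = 1/12
  weight(V=2) = 3/7
Total weight = 1/12 + 3/7 = 43/84
P(V=1 | obs) = 1/12 / 43/84 = 7/43
P(V=2 | obs) = 3/7 / 43/84 = 36/43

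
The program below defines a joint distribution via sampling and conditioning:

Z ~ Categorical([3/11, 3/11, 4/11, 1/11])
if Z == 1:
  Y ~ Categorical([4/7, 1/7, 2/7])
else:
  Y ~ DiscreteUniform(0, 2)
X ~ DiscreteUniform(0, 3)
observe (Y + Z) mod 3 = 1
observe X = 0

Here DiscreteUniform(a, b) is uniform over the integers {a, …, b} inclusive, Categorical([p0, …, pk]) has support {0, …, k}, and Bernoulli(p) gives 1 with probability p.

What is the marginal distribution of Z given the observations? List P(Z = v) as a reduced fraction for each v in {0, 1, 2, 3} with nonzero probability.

P(Z=0) = 21/92, P(Z=1) = 9/23, P(Z=2) = 7/23, P(Z=3) = 7/92

Enumerate traces; 4 have nonzero weight after conditioning:
  (Z=0, Y=1, X=0) weight 1/44
  (Z=1, Y=0, X=0) weight 3/77
  (Z=2, Y=2, X=0) weight 1/33
  (Z=3, Y=1, X=0) weight 1/132
Group by Z:
  weight(Z=0) = 1/44
  weight(Z=1) = 3/77
  weight(Z=2) = 1/33
  weight(Z=3) = 1/132
Total weight = 1/44 + 3/77 + 1/33 + 1/132 = 23/231
P(Z=0 | obs) = 1/44 / 23/231 = 21/92
P(Z=1 | obs) = 3/77 / 23/231 = 9/23
P(Z=2 | obs) = 1/33 / 23/231 = 7/23
P(Z=3 | obs) = 1/132 / 23/231 = 7/92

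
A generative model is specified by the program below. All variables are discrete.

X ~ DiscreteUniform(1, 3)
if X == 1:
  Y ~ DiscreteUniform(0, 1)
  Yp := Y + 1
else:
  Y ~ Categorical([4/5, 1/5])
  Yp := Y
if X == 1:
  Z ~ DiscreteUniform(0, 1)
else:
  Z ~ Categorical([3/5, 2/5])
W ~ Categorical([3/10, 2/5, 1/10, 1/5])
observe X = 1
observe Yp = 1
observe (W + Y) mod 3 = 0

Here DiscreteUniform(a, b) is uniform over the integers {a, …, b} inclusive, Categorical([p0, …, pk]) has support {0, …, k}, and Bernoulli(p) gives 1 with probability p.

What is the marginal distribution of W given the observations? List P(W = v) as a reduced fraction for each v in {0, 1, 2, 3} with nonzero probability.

P(W=0) = 3/5, P(W=3) = 2/5

Enumerate traces; 4 have nonzero weight after conditioning:
  (X=1, Y=0, Z=0, W=0) weight 1/40
  (X=1, Y=0, Z=0, W=3) weight 1/60
  (X=1, Y=0, Z=1, W=0) weight 1/40
  (X=1, Y=0, Z=1, W=3) weight 1/60
Group by W:
  weight(W=0) = 1/20
  weight(W=3) = 1/30
Total weight = 1/20 + 1/30 = 1/12
P(W=0 | obs) = 1/20 / 1/12 = 3/5
P(W=3 | obs) = 1/30 / 1/12 = 2/5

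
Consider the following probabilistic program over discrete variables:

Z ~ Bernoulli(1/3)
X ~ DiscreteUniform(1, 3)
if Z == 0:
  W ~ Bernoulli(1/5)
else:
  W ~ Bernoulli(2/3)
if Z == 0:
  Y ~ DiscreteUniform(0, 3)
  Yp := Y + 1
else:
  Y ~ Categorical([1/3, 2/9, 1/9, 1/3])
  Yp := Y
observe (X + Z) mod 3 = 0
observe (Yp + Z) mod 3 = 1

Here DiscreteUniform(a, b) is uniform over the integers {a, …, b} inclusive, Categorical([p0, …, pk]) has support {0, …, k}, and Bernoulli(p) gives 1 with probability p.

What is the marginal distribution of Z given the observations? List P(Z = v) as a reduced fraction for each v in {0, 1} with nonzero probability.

P(Z=0) = 3/5, P(Z=1) = 2/5

Enumerate traces; 8 have nonzero weight after conditioning:
  (Z=0, X=3, W=0, Y=0) weight 2/45
  (Z=0, X=3, W=0, Y=3) weight 2/45
  (Z=0, X=3, W=1, Y=0) weight 1/90
  (Z=0, X=3, W=1, Y=3) weight 1/90
  (Z=1, X=2, W=0, Y=0) weight 1/81
  (Z=1, X=2, W=0, Y=3) weight 1/81
  (Z=1, X=2, W=1, Y=0) weight 2/81
  (Z=1, X=2, W=1, Y=3) weight 2/81
Group by Z:
  weight(Z=0) = 1/9
  weight(Z=1) = 2/27
Total weight = 1/9 + 2/27 = 5/27
P(Z=0 | obs) = 1/9 / 5/27 = 3/5
P(Z=1 | obs) = 2/27 / 5/27 = 2/5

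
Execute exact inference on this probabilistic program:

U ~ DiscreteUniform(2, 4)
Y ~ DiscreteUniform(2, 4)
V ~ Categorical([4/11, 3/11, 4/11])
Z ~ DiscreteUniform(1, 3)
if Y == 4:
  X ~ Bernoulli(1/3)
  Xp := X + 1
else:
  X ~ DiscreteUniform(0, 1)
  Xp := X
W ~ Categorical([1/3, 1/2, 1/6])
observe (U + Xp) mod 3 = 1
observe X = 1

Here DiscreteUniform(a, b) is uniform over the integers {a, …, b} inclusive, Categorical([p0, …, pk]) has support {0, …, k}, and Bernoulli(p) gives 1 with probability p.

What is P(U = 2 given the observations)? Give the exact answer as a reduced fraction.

Enumerate traces; 81 have nonzero weight after conditioning:
  (U=2, Y=4, V=0, Z=1, X=1, W=0) weight 4/2673
  (U=2, Y=4, V=0, Z=1, X=1, W=1) weight 2/891
  (U=2, Y=4, V=0, Z=1, X=1, W=2) weight 2/2673
  (U=2, Y=4, V=0, Z=2, X=1, W=0) weight 4/2673
  (U=2, Y=4, V=0, Z=2, X=1, W=1) weight 2/891
  (U=2, Y=4, V=0, Z=2, X=1, W=2) weight 2/2673
  (U=2, Y=4, V=0, Z=3, X=1, W=0) weight 4/2673
  (U=2, Y=4, V=0, Z=3, X=1, W=1) weight 2/891
  (U=3, Y=2, V=0, Z=1, X=1, W=0) weight 2/891
  … 72 more
Group by U:
  weight(U=2) = 1/27
  weight(U=3) = 1/9
Total weight = 1/27 + 1/9 = 4/27
P(U=2 | obs) = 1/27 / 4/27 = 1/4
P(U=3 | obs) = 1/9 / 4/27 = 3/4

P(U = 2 | obs) = 1/4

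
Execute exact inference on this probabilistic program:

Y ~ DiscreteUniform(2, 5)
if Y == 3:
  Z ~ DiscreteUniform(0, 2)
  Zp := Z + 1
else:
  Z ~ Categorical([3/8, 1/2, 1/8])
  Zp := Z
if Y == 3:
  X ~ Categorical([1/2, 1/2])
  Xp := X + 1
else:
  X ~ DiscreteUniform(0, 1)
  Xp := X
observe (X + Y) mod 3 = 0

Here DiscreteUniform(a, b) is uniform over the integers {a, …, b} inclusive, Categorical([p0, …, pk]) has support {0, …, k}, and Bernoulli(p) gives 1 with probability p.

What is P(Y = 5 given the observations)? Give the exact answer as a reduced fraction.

P(Y = 5 | obs) = 1/3

Enumerate traces; 9 have nonzero weight after conditioning:
  (Y=2, Z=0, X=1) weight 3/64
  (Y=2, Z=1, X=1) weight 1/16
  (Y=2, Z=2, X=1) weight 1/64
  (Y=3, Z=0, X=0) weight 1/24
  (Y=3, Z=1, X=0) weight 1/24
  (Y=3, Z=2, X=0) weight 1/24
  (Y=5, Z=0, X=1) weight 3/64
  (Y=5, Z=1, X=1) weight 1/16
  … 1 more
Group by Y:
  weight(Y=2) = 1/8
  weight(Y=3) = 1/8
  weight(Y=5) = 1/8
Total weight = 1/8 + 1/8 + 1/8 = 3/8
P(Y=2 | obs) = 1/8 / 3/8 = 1/3
P(Y=3 | obs) = 1/8 / 3/8 = 1/3
P(Y=5 | obs) = 1/8 / 3/8 = 1/3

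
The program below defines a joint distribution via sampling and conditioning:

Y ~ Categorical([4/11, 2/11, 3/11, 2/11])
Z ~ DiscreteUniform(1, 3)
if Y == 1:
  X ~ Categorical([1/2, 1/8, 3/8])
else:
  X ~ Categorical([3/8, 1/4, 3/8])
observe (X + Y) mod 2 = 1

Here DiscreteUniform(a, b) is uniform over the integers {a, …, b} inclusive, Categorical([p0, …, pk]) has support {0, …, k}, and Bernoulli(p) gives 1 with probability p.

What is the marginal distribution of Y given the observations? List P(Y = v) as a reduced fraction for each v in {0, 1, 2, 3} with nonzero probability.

P(Y=0) = 1/5, P(Y=1) = 7/20, P(Y=2) = 3/20, P(Y=3) = 3/10

Enumerate traces; 18 have nonzero weight after conditioning:
  (Y=0, Z=1, X=1) weight 1/33
  (Y=0, Z=2, X=1) weight 1/33
  (Y=0, Z=3, X=1) weight 1/33
  (Y=1, Z=1, X=0) weight 1/33
  (Y=1, Z=1, X=2) weight 1/44
  (Y=1, Z=2, X=0) weight 1/33
  (Y=1, Z=2, X=2) weight 1/44
  (Y=1, Z=3, X=0) weight 1/33
  (Y=2, Z=1, X=1) weight 1/44
  (Y=3, Z=1, X=0) weight 1/44
  … 8 more
Group by Y:
  weight(Y=0) = 1/11
  weight(Y=1) = 7/44
  weight(Y=2) = 3/44
  weight(Y=3) = 3/22
Total weight = 1/11 + 7/44 + 3/44 + 3/22 = 5/11
P(Y=0 | obs) = 1/11 / 5/11 = 1/5
P(Y=1 | obs) = 7/44 / 5/11 = 7/20
P(Y=2 | obs) = 3/44 / 5/11 = 3/20
P(Y=3 | obs) = 3/22 / 5/11 = 3/10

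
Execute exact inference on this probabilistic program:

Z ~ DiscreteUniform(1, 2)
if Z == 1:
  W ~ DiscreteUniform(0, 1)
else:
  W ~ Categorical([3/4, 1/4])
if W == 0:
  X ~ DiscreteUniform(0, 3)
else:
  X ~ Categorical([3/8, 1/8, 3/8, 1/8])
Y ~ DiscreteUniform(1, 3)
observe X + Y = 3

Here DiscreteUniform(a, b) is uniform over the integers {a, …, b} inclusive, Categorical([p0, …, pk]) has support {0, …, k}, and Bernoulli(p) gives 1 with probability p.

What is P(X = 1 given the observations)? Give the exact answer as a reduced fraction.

P(X = 1 | obs) = 13/51

Enumerate traces; 12 have nonzero weight after conditioning:
  (Z=1, W=0, X=0, Y=3) weight 1/48
  (Z=1, W=0, X=1, Y=2) weight 1/48
  (Z=1, W=0, X=2, Y=1) weight 1/48
  (Z=1, W=1, X=0, Y=3) weight 1/32
  (Z=1, W=1, X=1, Y=2) weight 1/96
  (Z=1, W=1, X=2, Y=1) weight 1/32
  (Z=2, W=0, X=0, Y=3) weight 1/32
  (Z=2, W=0, X=1, Y=2) weight 1/32
  … 4 more
Group by X:
  weight(X=0) = 19/192
  weight(X=1) = 13/192
  weight(X=2) = 19/192
Total weight = 19/192 + 13/192 + 19/192 = 17/64
P(X=0 | obs) = 19/192 / 17/64 = 19/51
P(X=1 | obs) = 13/192 / 17/64 = 13/51
P(X=2 | obs) = 19/192 / 17/64 = 19/51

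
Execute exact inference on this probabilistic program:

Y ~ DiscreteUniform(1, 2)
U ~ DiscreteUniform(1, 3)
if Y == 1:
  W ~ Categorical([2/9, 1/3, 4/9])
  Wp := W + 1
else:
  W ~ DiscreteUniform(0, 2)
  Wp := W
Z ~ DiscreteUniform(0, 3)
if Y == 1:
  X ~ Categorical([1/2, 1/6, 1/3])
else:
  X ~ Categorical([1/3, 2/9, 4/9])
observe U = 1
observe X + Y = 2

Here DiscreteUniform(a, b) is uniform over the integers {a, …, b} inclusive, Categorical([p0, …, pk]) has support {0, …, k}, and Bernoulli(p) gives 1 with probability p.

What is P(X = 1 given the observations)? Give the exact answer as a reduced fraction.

Enumerate traces; 24 have nonzero weight after conditioning:
  (Y=1, U=1, W=0, Z=0, X=1) weight 1/648
  (Y=1, U=1, W=0, Z=1, X=1) weight 1/648
  (Y=1, U=1, W=0, Z=2, X=1) weight 1/648
  (Y=1, U=1, W=0, Z=3, X=1) weight 1/648
  (Y=1, U=1, W=1, Z=0, X=1) weight 1/432
  (Y=1, U=1, W=1, Z=1, X=1) weight 1/432
  (Y=1, U=1, W=1, Z=2, X=1) weight 1/432
  (Y=1, U=1, W=1, Z=3, X=1) weight 1/432
  (Y=2, U=1, W=0, Z=0, X=0) weight 1/216
  … 15 more
Group by X:
  weight(X=0) = 1/18
  weight(X=1) = 1/36
Total weight = 1/18 + 1/36 = 1/12
P(X=0 | obs) = 1/18 / 1/12 = 2/3
P(X=1 | obs) = 1/36 / 1/12 = 1/3

P(X = 1 | obs) = 1/3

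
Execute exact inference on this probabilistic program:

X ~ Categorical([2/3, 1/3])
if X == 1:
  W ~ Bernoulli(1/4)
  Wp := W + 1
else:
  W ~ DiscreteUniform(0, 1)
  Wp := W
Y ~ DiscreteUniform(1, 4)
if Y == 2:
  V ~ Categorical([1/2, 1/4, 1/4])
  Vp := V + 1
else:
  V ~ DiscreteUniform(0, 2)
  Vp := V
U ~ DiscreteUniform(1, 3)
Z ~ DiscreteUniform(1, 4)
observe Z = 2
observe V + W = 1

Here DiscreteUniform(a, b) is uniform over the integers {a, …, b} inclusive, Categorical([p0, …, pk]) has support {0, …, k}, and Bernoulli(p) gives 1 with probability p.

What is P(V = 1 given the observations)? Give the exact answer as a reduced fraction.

Enumerate traces; 48 have nonzero weight after conditioning:
  (X=0, W=0, Y=1, V=1, U=1, Z=2) weight 1/432
  (X=0, W=0, Y=1, V=1, U=2, Z=2) weight 1/432
  (X=0, W=0, Y=1, V=1, U=3, Z=2) weight 1/432
  (X=0, W=0, Y=2, V=1, U=1, Z=2) weight 1/576
  (X=0, W=0, Y=2, V=1, U=2, Z=2) weight 1/576
  (X=0, W=0, Y=2, V=1, U=3, Z=2) weight 1/576
  (X=0, W=0, Y=3, V=1, U=1, Z=2) weight 1/432
  (X=0, W=0, Y=3, V=1, U=2, Z=2) weight 1/432
  (X=0, W=1, Y=1, V=0, U=1, Z=2) weight 1/432
  … 39 more
Group by V:
  weight(V=0) = 5/128
  weight(V=1) = 35/768
Total weight = 5/128 + 35/768 = 65/768
P(V=0 | obs) = 5/128 / 65/768 = 6/13
P(V=1 | obs) = 35/768 / 65/768 = 7/13

P(V = 1 | obs) = 7/13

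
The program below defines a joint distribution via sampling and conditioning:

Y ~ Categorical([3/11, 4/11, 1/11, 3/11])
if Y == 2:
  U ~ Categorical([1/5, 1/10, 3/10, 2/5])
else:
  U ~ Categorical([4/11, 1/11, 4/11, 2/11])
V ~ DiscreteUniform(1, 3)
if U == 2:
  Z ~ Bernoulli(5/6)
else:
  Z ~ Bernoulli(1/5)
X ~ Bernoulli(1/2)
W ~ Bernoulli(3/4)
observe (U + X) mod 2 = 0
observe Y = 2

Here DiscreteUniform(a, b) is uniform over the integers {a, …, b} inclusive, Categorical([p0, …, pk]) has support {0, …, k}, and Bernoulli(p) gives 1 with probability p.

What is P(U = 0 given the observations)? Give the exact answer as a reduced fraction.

P(U = 0 | obs) = 1/5

Enumerate traces; 48 have nonzero weight after conditioning:
  (Y=2, U=0, V=1, Z=0, X=0, W=0) weight 1/1650
  (Y=2, U=0, V=1, Z=0, X=0, W=1) weight 1/550
  (Y=2, U=0, V=1, Z=1, X=0, W=0) weight 1/6600
  (Y=2, U=0, V=1, Z=1, X=0, W=1) weight 1/2200
  (Y=2, U=0, V=2, Z=0, X=0, W=0) weight 1/1650
  (Y=2, U=0, V=2, Z=0, X=0, W=1) weight 1/550
  (Y=2, U=0, V=2, Z=1, X=0, W=0) weight 1/6600
  (Y=2, U=0, V=2, Z=1, X=0, W=1) weight 1/2200
  (Y=2, U=1, V=1, Z=0, X=1, W=0) weight 1/3300
  (Y=2, U=2, V=1, Z=0, X=0, W=0) weight 1/5280
  … 38 more
Group by U:
  weight(U=0) = 1/110
  weight(U=1) = 1/220
  weight(U=2) = 3/220
  weight(U=3) = 1/55
Total weight = 1/110 + 1/220 + 3/220 + 1/55 = 1/22
P(U=0 | obs) = 1/110 / 1/22 = 1/5
P(U=1 | obs) = 1/220 / 1/22 = 1/10
P(U=2 | obs) = 3/220 / 1/22 = 3/10
P(U=3 | obs) = 1/55 / 1/22 = 2/5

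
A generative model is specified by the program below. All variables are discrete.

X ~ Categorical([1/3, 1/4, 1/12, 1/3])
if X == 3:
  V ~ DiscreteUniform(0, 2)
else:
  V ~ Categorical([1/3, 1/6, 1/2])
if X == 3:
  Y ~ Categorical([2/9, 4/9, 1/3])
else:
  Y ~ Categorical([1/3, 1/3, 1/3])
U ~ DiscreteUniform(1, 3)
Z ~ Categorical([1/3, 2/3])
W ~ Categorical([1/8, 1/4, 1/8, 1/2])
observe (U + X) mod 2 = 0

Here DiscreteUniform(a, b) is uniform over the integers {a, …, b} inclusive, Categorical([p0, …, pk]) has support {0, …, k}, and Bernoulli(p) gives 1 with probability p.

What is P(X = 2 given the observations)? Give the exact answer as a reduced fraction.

P(X = 2 | obs) = 1/19

Enumerate traces; 432 have nonzero weight after conditioning:
  (X=0, V=0, Y=0, U=2, Z=0, W=0) weight 1/1944
  (X=0, V=0, Y=0, U=2, Z=0, W=1) weight 1/972
  (X=0, V=0, Y=0, U=2, Z=0, W=2) weight 1/1944
  (X=0, V=0, Y=0, U=2, Z=0, W=3) weight 1/486
  (X=0, V=0, Y=0, U=2, Z=1, W=0) weight 1/972
  (X=0, V=0, Y=0, U=2, Z=1, W=1) weight 1/486
  (X=0, V=0, Y=0, U=2, Z=1, W=2) weight 1/972
  (X=0, V=0, Y=0, U=2, Z=1, W=3) weight 1/243
  (X=1, V=0, Y=0, U=1, Z=0, W=0) weight 1/2592
  (X=2, V=0, Y=0, U=2, Z=0, W=0) weight 1/7776
  … 422 more
Group by X:
  weight(X=0) = 1/9
  weight(X=1) = 1/6
  weight(X=2) = 1/36
  weight(X=3) = 2/9
Total weight = 1/9 + 1/6 + 1/36 + 2/9 = 19/36
P(X=0 | obs) = 1/9 / 19/36 = 4/19
P(X=1 | obs) = 1/6 / 19/36 = 6/19
P(X=2 | obs) = 1/36 / 19/36 = 1/19
P(X=3 | obs) = 2/9 / 19/36 = 8/19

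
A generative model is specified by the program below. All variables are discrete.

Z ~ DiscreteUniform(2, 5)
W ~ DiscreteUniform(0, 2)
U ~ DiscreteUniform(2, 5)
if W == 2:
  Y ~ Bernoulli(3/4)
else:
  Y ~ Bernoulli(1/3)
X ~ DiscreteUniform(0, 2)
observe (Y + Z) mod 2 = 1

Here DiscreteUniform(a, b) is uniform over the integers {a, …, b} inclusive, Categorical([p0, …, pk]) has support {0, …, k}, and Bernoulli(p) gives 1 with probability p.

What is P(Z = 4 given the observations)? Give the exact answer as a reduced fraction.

P(Z = 4 | obs) = 17/72

Enumerate traces; 144 have nonzero weight after conditioning:
  (Z=2, W=0, U=2, Y=1, X=0) weight 1/432
  (Z=2, W=0, U=2, Y=1, X=1) weight 1/432
  (Z=2, W=0, U=2, Y=1, X=2) weight 1/432
  (Z=2, W=0, U=3, Y=1, X=0) weight 1/432
  (Z=2, W=0, U=3, Y=1, X=1) weight 1/432
  (Z=2, W=0, U=3, Y=1, X=2) weight 1/432
  (Z=2, W=0, U=4, Y=1, X=0) weight 1/432
  (Z=2, W=0, U=4, Y=1, X=1) weight 1/432
  (Z=3, W=0, U=2, Y=0, X=0) weight 1/216
  (Z=4, W=0, U=2, Y=1, X=0) weight 1/432
  … 134 more
Group by Z:
  weight(Z=2) = 17/144
  weight(Z=3) = 19/144
  weight(Z=4) = 17/144
  weight(Z=5) = 19/144
Total weight = 17/144 + 19/144 + 17/144 + 19/144 = 1/2
P(Z=2 | obs) = 17/144 / 1/2 = 17/72
P(Z=3 | obs) = 19/144 / 1/2 = 19/72
P(Z=4 | obs) = 17/144 / 1/2 = 17/72
P(Z=5 | obs) = 19/144 / 1/2 = 19/72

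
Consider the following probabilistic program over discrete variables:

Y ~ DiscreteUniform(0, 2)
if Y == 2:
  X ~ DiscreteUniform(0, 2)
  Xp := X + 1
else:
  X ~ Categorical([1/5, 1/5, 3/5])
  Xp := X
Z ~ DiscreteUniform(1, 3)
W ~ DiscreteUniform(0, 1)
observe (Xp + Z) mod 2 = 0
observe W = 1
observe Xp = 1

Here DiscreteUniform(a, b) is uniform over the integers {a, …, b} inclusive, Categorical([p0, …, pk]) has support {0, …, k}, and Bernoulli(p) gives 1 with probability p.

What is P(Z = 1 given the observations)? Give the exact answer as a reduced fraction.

Enumerate traces; 6 have nonzero weight after conditioning:
  (Y=0, X=1, Z=1, W=1) weight 1/90
  (Y=0, X=1, Z=3, W=1) weight 1/90
  (Y=1, X=1, Z=1, W=1) weight 1/90
  (Y=1, X=1, Z=3, W=1) weight 1/90
  (Y=2, X=0, Z=1, W=1) weight 1/54
  (Y=2, X=0, Z=3, W=1) weight 1/54
Group by Z:
  weight(Z=1) = 11/270
  weight(Z=3) = 11/270
Total weight = 11/270 + 11/270 = 11/135
P(Z=1 | obs) = 11/270 / 11/135 = 1/2
P(Z=3 | obs) = 11/270 / 11/135 = 1/2

P(Z = 1 | obs) = 1/2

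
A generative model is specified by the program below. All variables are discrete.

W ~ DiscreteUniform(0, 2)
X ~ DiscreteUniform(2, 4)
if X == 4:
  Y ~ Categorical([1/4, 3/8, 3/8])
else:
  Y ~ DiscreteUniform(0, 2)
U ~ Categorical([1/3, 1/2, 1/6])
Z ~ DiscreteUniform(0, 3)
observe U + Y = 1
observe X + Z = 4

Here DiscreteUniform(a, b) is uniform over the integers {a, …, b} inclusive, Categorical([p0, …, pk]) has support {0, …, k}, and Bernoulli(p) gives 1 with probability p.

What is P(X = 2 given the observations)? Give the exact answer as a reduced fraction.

P(X = 2 | obs) = 10/29

Enumerate traces; 18 have nonzero weight after conditioning:
  (W=0, X=2, Y=0, U=1, Z=2) weight 1/216
  (W=0, X=2, Y=1, U=0, Z=2) weight 1/324
  (W=0, X=3, Y=0, U=1, Z=1) weight 1/216
  (W=0, X=3, Y=1, U=0, Z=1) weight 1/324
  (W=0, X=4, Y=0, U=1, Z=0) weight 1/288
  (W=0, X=4, Y=1, U=0, Z=0) weight 1/288
  (W=1, X=2, Y=0, U=1, Z=2) weight 1/216
  (W=1, X=2, Y=1, U=0, Z=2) weight 1/324
  … 10 more
Group by X:
  weight(X=2) = 5/216
  weight(X=3) = 5/216
  weight(X=4) = 1/48
Total weight = 5/216 + 5/216 + 1/48 = 29/432
P(X=2 | obs) = 5/216 / 29/432 = 10/29
P(X=3 | obs) = 5/216 / 29/432 = 10/29
P(X=4 | obs) = 1/48 / 29/432 = 9/29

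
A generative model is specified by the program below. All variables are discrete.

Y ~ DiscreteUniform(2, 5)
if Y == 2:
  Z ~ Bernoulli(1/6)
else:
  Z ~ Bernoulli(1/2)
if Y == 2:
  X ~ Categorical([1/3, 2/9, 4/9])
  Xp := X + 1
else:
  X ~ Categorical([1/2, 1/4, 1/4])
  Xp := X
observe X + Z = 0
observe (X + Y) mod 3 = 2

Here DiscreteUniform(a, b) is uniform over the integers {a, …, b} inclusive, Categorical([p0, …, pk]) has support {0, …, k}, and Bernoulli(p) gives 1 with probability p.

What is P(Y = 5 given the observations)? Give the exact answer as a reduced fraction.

P(Y = 5 | obs) = 9/19

Enumerate traces; 2 have nonzero weight after conditioning:
  (Y=2, Z=0, X=0) weight 5/72
  (Y=5, Z=0, X=0) weight 1/16
Group by Y:
  weight(Y=2) = 5/72
  weight(Y=5) = 1/16
Total weight = 5/72 + 1/16 = 19/144
P(Y=2 | obs) = 5/72 / 19/144 = 10/19
P(Y=5 | obs) = 1/16 / 19/144 = 9/19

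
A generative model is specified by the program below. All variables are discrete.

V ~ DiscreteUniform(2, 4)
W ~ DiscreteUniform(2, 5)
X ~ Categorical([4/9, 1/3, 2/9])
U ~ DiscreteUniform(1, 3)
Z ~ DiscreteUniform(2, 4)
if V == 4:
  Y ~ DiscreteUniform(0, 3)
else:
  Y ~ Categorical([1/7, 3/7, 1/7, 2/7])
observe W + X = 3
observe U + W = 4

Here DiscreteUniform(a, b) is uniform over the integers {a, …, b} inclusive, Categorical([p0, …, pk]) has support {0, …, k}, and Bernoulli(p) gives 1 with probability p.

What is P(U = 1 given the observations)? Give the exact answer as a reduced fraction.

Enumerate traces; 72 have nonzero weight after conditioning:
  (V=2, W=2, X=1, U=2, Z=2, Y=0) weight 1/2268
  (V=2, W=2, X=1, U=2, Z=2, Y=1) weight 1/756
  (V=2, W=2, X=1, U=2, Z=2, Y=2) weight 1/2268
  (V=2, W=2, X=1, U=2, Z=2, Y=3) weight 1/1134
  (V=2, W=2, X=1, U=2, Z=3, Y=0) weight 1/2268
  (V=2, W=2, X=1, U=2, Z=3, Y=1) weight 1/756
  (V=2, W=2, X=1, U=2, Z=3, Y=2) weight 1/2268
  (V=2, W=2, X=1, U=2, Z=3, Y=3) weight 1/1134
  (V=2, W=3, X=0, U=1, Z=2, Y=0) weight 1/1701
  … 63 more
Group by U:
  weight(U=1) = 1/27
  weight(U=2) = 1/36
Total weight = 1/27 + 1/36 = 7/108
P(U=1 | obs) = 1/27 / 7/108 = 4/7
P(U=2 | obs) = 1/36 / 7/108 = 3/7

P(U = 1 | obs) = 4/7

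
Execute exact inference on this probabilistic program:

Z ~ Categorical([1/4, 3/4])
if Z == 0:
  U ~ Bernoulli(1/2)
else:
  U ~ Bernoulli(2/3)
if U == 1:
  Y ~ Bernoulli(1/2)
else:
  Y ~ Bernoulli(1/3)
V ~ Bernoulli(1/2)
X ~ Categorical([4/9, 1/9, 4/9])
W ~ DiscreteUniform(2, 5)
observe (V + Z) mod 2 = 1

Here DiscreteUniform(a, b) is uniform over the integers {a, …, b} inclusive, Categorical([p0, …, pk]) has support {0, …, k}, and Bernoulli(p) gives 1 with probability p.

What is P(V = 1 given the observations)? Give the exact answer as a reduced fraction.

P(V = 1 | obs) = 1/4

Enumerate traces; 96 have nonzero weight after conditioning:
  (Z=0, U=0, Y=0, V=1, X=0, W=2) weight 1/216
  (Z=0, U=0, Y=0, V=1, X=0, W=3) weight 1/216
  (Z=0, U=0, Y=0, V=1, X=0, W=4) weight 1/216
  (Z=0, U=0, Y=0, V=1, X=0, W=5) weight 1/216
  (Z=0, U=0, Y=0, V=1, X=1, W=2) weight 1/864
  (Z=0, U=0, Y=0, V=1, X=1, W=3) weight 1/864
  (Z=0, U=0, Y=0, V=1, X=1, W=4) weight 1/864
  (Z=0, U=0, Y=0, V=1, X=1, W=5) weight 1/864
  (Z=1, U=0, Y=0, V=0, X=0, W=2) weight 1/108
  … 87 more
Group by V:
  weight(V=0) = 3/8
  weight(V=1) = 1/8
Total weight = 3/8 + 1/8 = 1/2
P(V=0 | obs) = 3/8 / 1/2 = 3/4
P(V=1 | obs) = 1/8 / 1/2 = 1/4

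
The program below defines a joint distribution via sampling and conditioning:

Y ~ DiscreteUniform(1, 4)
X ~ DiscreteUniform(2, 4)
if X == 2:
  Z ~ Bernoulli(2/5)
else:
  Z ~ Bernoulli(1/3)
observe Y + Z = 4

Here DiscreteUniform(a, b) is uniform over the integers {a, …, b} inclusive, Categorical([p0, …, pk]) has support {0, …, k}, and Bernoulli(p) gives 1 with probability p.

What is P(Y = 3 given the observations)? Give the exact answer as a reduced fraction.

Enumerate traces; 6 have nonzero weight after conditioning:
  (Y=3, X=2, Z=1) weight 1/30
  (Y=3, X=3, Z=1) weight 1/36
  (Y=3, X=4, Z=1) weight 1/36
  (Y=4, X=2, Z=0) weight 1/20
  (Y=4, X=3, Z=0) weight 1/18
  (Y=4, X=4, Z=0) weight 1/18
Group by Y:
  weight(Y=3) = 4/45
  weight(Y=4) = 29/180
Total weight = 4/45 + 29/180 = 1/4
P(Y=3 | obs) = 4/45 / 1/4 = 16/45
P(Y=4 | obs) = 29/180 / 1/4 = 29/45

P(Y = 3 | obs) = 16/45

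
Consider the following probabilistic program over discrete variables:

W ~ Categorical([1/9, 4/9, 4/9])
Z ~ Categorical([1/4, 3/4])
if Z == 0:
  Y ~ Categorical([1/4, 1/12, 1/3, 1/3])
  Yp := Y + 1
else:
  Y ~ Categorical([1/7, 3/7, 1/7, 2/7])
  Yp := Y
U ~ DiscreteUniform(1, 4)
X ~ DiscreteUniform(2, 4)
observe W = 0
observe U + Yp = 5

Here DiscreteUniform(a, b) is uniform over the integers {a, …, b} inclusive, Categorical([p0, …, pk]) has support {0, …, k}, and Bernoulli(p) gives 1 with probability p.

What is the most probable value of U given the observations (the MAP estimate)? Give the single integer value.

Enumerate traces; 21 have nonzero weight after conditioning:
  (W=0, Z=0, Y=0, U=4, X=2) weight 1/1728
  (W=0, Z=0, Y=0, U=4, X=3) weight 1/1728
  (W=0, Z=0, Y=0, U=4, X=4) weight 1/1728
  (W=0, Z=0, Y=1, U=3, X=2) weight 1/5184
  (W=0, Z=0, Y=1, U=3, X=3) weight 1/5184
  (W=0, Z=0, Y=1, U=3, X=4) weight 1/5184
  (W=0, Z=0, Y=2, U=2, X=2) weight 1/1296
  (W=0, Z=0, Y=2, U=2, X=3) weight 1/1296
  (W=0, Z=0, Y=3, U=1, X=2) weight 1/1296
  … 12 more
Group by U:
  weight(U=1) = 1/432
  weight(U=2) = 25/3024
  weight(U=3) = 43/12096
  weight(U=4) = 43/4032
Total weight = 1/432 + 25/3024 + 43/12096 + 43/4032 = 25/1008
P(U=1 | obs) = 1/432 / 25/1008 = 7/75
P(U=2 | obs) = 25/3024 / 25/1008 = 1/3
P(U=3 | obs) = 43/12096 / 25/1008 = 43/300
P(U=4 | obs) = 43/4032 / 25/1008 = 43/100
argmax = 4

argmax_v P(U = v | obs) = 4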